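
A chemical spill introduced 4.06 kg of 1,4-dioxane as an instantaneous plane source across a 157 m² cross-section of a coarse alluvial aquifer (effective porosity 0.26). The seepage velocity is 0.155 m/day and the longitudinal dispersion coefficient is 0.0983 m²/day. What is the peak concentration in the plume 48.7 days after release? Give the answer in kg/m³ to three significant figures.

The peak of an instantaneous 1D plume sits at x = vt; there the Gaussian factor is 1 and C_max = M/(n_e·A·√(4πDt)), where n_e·A is the pore area the mass is dissolved in.
√(4πDt) = √(4π × 0.0983 × 48.7) = 7.756 m, so C_max = 4.06/(0.26 × 157 × 7.756) = 0.0128 kg/m³.

0.0128 kg/m³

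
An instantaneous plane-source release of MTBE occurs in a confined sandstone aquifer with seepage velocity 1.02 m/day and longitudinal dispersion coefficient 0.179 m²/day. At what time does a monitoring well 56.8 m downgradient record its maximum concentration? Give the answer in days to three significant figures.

For the 1D instantaneous-source solution, setting ∂C/∂t = 0 at fixed x gives v²t² + 2Dt − x² = 0, so t = (√(D² + v²x²) − D)/v².
√(D² + v²x²) = √(0.179² + 1.02² × 56.8²) = 57.94; v² = 1.0404.
t = (57.94 − 0.179)/1.0404 = 55.5 days (vs. the pure-advection estimate x/v = 55.7 d).

55.5 days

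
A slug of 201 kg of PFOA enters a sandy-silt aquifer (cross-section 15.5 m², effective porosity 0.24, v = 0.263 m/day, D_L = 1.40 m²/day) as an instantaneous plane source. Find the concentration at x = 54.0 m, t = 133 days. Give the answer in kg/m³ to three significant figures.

For an instantaneous plane source, C(x,t) = M/(n_e·A·√(4πDt)) · exp(−(x−vt)²/(4Dt)), with n_e·A the pore (flow) area.
Plume center vt = 0.263 × 133 = 34.979 m, so the well at 54.0 m is 19.021 m downgradient of the peak.
√(4πDt) = 48.37 m, giving peak height M/(n_e·A·√(4πDt)) = 201/(0.24 × 15.5 × 48.37) = 1.117 kg/m³.
(x−vt)²/(4Dt) = (19.021)²/(4 × 1.40 × 133) = 0.4858; exp(−0.4858) = 0.6152.
C = 1.117 × 0.6152 = 0.687 kg/m³.

0.687 kg/m³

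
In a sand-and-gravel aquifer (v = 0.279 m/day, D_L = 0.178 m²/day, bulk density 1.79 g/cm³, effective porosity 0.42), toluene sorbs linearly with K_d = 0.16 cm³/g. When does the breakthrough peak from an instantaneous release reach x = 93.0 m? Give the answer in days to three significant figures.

557 days

Retardation factor R = 1 + ρ_b·K_d/n = 1 + 1.79 × 0.16/0.42 = 1.682.
Sorption retards both mechanisms: v_R = v/R = 0.1659 m/day, D_R = D/R = 0.1058 m²/day.
Peak time from v_R²t² + 2D_R t − x² = 0: t = (√(D_R² + v_R²x²) − D_R)/v_R².
√(D_R² + v_R²x²) = √(0.1058² + 0.1659² × 93.0²) = 15.43; v_R² = 0.02752.
t = (15.43 − 0.1058)/0.02752 = 557 days.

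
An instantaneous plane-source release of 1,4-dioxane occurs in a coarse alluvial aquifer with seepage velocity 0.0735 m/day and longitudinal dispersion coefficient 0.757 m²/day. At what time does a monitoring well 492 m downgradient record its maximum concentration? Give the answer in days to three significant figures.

6560 days

For the 1D instantaneous-source solution, setting ∂C/∂t = 0 at fixed x gives v²t² + 2Dt − x² = 0, so t = (√(D² + v²x²) − D)/v².
√(D² + v²x²) = √(0.757² + 0.0735² × 492²) = 36.17; v² = 0.00540225.
t = (36.17 − 0.757)/0.00540225 = 6560 days (vs. the pure-advection estimate x/v = 6690 d).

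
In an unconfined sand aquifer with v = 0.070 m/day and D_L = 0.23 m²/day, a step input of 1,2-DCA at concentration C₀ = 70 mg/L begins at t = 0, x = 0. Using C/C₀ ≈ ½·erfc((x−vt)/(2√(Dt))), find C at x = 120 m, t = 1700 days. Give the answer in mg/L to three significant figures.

34.0 mg/L

For a continuous step input, C/C₀ ≈ ½·erfc((x−vt)/(2√(Dt))).
vt = 0.070 × 1700 = 119 m and 2√(Dt) = 2√(0.23 × 1700) = 39.55 m.
Argument (x−vt)/(2√(Dt)) = (120 − 119)/39.55 = 0.02528; ½·erfc(0.02528) = 0.4857.
C = 70 × 0.4857 = 34.0 mg/L.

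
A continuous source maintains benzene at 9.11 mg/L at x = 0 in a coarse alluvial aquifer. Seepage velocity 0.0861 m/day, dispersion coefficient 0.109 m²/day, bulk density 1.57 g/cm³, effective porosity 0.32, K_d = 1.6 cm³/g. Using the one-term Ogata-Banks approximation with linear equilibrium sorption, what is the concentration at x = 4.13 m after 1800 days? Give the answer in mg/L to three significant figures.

8.91 mg/L

Retardation factor R = 1 + ρ_b·K_d/n = 1 + 1.57 × 1.6/0.32 = 8.850.
Sorption retards both mechanisms: v_R = v/R = 0.009729 m/day, D_R = D/R = 0.01232 m²/day.
v_R·t = 0.009729 × 1800 = 17.5122 m; 2√(D_R t) = 9.418 m; argument = (4.13 − 17.5122)/9.418 = -1.421.
C = C₀ × ½·erfc(-1.421) = 9.11 × 0.9778 = 8.91 mg/L.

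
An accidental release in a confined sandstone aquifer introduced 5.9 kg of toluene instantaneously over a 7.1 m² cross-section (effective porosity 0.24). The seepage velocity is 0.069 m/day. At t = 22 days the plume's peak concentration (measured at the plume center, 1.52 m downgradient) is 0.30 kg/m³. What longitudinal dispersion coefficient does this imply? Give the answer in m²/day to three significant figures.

0.482 m²/day

At the plume center C_max = M/(n_e·A·√(4πDt)), so D = M²/(4πt·(n_e·A·C_max)²).
n_e·A·C_max = 0.24 × 7.1 × 0.30 = 0.5112 kg/m.
D = 5.9²/(4π × 22 × 0.5112²) = 0.482 m²/day.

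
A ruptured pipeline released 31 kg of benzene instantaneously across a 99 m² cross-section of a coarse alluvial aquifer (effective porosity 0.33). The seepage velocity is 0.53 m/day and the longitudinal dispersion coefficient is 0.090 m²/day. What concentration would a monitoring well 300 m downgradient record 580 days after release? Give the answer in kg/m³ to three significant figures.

For an instantaneous plane source, C(x,t) = M/(n_e·A·√(4πDt)) · exp(−(x−vt)²/(4Dt)), with n_e·A the pore (flow) area.
Plume center vt = 0.53 × 580 = 307.4 m, so the well at 300 m is 7.4 m upgradient of the peak.
√(4πDt) = 25.61 m, giving peak height M/(n_e·A·√(4πDt)) = 31/(0.33 × 99 × 25.61) = 0.03705 kg/m³.
(x−vt)²/(4Dt) = (-7.4)²/(4 × 0.090 × 580) = 0.2623; exp(−0.2623) = 0.7693.
C = 0.03705 × 0.7693 = 0.0285 kg/m³.

0.0285 kg/m³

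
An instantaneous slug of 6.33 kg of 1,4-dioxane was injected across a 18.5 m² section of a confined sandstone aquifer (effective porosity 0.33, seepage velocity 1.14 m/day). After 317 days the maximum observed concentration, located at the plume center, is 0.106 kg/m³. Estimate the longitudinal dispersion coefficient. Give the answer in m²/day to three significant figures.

0.0240 m²/day

At the plume center C_max = M/(n_e·A·√(4πDt)), so D = M²/(4πt·(n_e·A·C_max)²).
n_e·A·C_max = 0.33 × 18.5 × 0.106 = 0.6471 kg/m.
D = 6.33²/(4π × 317 × 0.6471²) = 0.0240 m²/day.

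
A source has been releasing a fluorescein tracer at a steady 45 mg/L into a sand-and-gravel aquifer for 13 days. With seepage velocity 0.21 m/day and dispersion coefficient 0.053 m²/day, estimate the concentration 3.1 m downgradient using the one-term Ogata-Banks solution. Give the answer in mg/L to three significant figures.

16.9 mg/L

For a continuous step input, C/C₀ ≈ ½·erfc((x−vt)/(2√(Dt))).
vt = 0.21 × 13 = 2.73 m and 2√(Dt) = 2√(0.053 × 13) = 1.660 m.
Argument (x−vt)/(2√(Dt)) = (3.1 − 2.73)/1.660 = 0.2229; ½·erfc(0.2229) = 0.3763.
C = 45 × 0.3763 = 16.9 mg/L.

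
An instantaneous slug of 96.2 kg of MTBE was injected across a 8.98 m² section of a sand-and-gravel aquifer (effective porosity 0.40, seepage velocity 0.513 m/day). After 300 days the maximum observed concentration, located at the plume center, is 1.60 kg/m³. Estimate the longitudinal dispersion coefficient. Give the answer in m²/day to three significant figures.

0.0743 m²/day

At the plume center C_max = M/(n_e·A·√(4πDt)), so D = M²/(4πt·(n_e·A·C_max)²).
n_e·A·C_max = 0.40 × 8.98 × 1.60 = 5.747 kg/m.
D = 96.2²/(4π × 300 × 5.747²) = 0.0743 m²/day.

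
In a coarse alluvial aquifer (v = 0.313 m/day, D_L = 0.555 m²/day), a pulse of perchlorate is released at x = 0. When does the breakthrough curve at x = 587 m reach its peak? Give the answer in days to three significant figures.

1870 days

For the 1D instantaneous-source solution, setting ∂C/∂t = 0 at fixed x gives v²t² + 2Dt − x² = 0, so t = (√(D² + v²x²) − D)/v².
√(D² + v²x²) = √(0.555² + 0.313² × 587²) = 183.7; v² = 0.097969.
t = (183.7 − 0.555)/0.097969 = 1870 days (vs. the pure-advection estimate x/v = 1880 d).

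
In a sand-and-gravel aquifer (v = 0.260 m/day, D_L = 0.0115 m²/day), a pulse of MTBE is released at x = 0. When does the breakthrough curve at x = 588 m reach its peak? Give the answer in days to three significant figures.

2260 days

For the 1D instantaneous-source solution, setting ∂C/∂t = 0 at fixed x gives v²t² + 2Dt − x² = 0, so t = (√(D² + v²x²) − D)/v².
√(D² + v²x²) = √(0.0115² + 0.260² × 588²) = 152.9; v² = 0.0676.
t = (152.9 − 0.0115)/0.0676 = 2260 days (vs. the pure-advection estimate x/v = 2260 d).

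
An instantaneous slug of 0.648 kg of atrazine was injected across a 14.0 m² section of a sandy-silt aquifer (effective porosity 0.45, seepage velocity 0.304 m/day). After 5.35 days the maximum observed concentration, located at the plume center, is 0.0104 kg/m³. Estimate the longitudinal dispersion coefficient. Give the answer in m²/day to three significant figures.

At the plume center C_max = M/(n_e·A·√(4πDt)), so D = M²/(4πt·(n_e·A·C_max)²).
n_e·A·C_max = 0.45 × 14.0 × 0.0104 = 0.06552 kg/m.
D = 0.648²/(4π × 5.35 × 0.06552²) = 1.45 m²/day.

1.45 m²/day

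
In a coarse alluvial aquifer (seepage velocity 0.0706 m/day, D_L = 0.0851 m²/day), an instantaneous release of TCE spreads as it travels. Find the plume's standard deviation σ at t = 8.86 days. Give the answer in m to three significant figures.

1.23 m

Dispersive spreading gives a Gaussian with σ² = 2Dt; advection only shifts the center.
σ = √(2 × 0.0851 × 8.86) = 1.23 m.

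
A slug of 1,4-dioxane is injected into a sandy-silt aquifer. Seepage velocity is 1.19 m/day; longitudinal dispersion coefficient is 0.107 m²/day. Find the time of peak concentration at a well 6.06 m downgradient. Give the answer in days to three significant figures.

5.02 days

For the 1D instantaneous-source solution, setting ∂C/∂t = 0 at fixed x gives v²t² + 2Dt − x² = 0, so t = (√(D² + v²x²) − D)/v².
√(D² + v²x²) = √(0.107² + 1.19² × 6.06²) = 7.212; v² = 1.4161.
t = (7.212 − 0.107)/1.4161 = 5.02 days (vs. the pure-advection estimate x/v = 5.09 d).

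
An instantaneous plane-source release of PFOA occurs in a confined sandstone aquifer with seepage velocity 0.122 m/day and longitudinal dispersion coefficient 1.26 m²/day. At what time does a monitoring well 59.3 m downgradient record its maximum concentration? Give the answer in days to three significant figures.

409 days

For the 1D instantaneous-source solution, setting ∂C/∂t = 0 at fixed x gives v²t² + 2Dt − x² = 0, so t = (√(D² + v²x²) − D)/v².
√(D² + v²x²) = √(1.26² + 0.122² × 59.3²) = 7.344; v² = 0.014884.
t = (7.344 − 1.26)/0.014884 = 409 days (vs. the pure-advection estimate x/v = 486 d).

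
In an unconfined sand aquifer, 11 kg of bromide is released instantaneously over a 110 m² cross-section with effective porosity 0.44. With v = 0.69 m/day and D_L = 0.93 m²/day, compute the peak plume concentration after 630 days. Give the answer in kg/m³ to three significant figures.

0.00265 kg/m³

The peak of an instantaneous 1D plume sits at x = vt; there the Gaussian factor is 1 and C_max = M/(n_e·A·√(4πDt)), where n_e·A is the pore area the mass is dissolved in.
√(4πDt) = √(4π × 0.93 × 630) = 85.81 m, so C_max = 11/(0.44 × 110 × 85.81) = 0.00265 kg/m³.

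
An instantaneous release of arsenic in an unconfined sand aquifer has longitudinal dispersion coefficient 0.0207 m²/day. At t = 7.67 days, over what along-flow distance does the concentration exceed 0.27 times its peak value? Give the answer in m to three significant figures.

The plume is Gaussian with σ = √(2Dt) = √(2 × 0.0207 × 7.67) = 0.5635 m.
C/C_peak = exp(−Δx²/(2σ²)) = 0.27 ⇒ Δx = σ·√(−2 ln 0.27) = 0.5635 × 1.618 = 0.9117 m.
Width = 2Δx = 1.82 m.

1.82 m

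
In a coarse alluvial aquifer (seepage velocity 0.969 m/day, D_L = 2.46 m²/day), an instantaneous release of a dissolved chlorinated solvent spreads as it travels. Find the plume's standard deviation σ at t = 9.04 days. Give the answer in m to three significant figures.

Dispersive spreading gives a Gaussian with σ² = 2Dt; advection only shifts the center.
σ = √(2 × 2.46 × 9.04) = 6.67 m.

6.67 m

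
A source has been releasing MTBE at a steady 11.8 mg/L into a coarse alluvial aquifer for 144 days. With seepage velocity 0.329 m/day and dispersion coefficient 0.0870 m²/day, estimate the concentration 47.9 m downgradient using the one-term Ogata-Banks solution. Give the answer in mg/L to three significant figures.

For a continuous step input, C/C₀ ≈ ½·erfc((x−vt)/(2√(Dt))).
vt = 0.329 × 144 = 47.376 m and 2√(Dt) = 2√(0.0870 × 144) = 7.079 m.
Argument (x−vt)/(2√(Dt)) = (47.9 − 47.376)/7.079 = 0.07402; ½·erfc(0.07402) = 0.4583.
C = 11.8 × 0.4583 = 5.41 mg/L.

5.41 mg/L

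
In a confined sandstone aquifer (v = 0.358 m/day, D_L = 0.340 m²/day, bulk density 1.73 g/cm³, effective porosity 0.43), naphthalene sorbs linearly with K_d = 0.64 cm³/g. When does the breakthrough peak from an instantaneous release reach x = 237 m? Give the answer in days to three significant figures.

2360 days

Retardation factor R = 1 + ρ_b·K_d/n = 1 + 1.73 × 0.64/0.43 = 3.575.
Sorption retards both mechanisms: v_R = v/R = 0.1001 m/day, D_R = D/R = 0.09510 m²/day.
Peak time from v_R²t² + 2D_R t − x² = 0: t = (√(D_R² + v_R²x²) − D_R)/v_R².
√(D_R² + v_R²x²) = √(0.09510² + 0.1001² × 237²) = 23.72; v_R² = 0.01002.
t = (23.72 − 0.09510)/0.01002 = 2360 days.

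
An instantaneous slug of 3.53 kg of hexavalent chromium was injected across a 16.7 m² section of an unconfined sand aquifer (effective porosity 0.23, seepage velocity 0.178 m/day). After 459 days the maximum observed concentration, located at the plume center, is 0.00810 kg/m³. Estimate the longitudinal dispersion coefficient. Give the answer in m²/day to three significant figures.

2.23 m²/day

At the plume center C_max = M/(n_e·A·√(4πDt)), so D = M²/(4πt·(n_e·A·C_max)²).
n_e·A·C_max = 0.23 × 16.7 × 0.00810 = 0.03111 kg/m.
D = 3.53²/(4π × 459 × 0.03111²) = 2.23 m²/day.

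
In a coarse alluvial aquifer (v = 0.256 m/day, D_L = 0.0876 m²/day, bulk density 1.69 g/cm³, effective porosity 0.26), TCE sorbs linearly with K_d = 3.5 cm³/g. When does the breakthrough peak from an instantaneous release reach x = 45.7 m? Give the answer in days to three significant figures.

4210 days

Retardation factor R = 1 + ρ_b·K_d/n = 1 + 1.69 × 3.5/0.26 = 23.75.
Sorption retards both mechanisms: v_R = v/R = 0.01078 m/day, D_R = D/R = 0.003688 m²/day.
Peak time from v_R²t² + 2D_R t − x² = 0: t = (√(D_R² + v_R²x²) − D_R)/v_R².
√(D_R² + v_R²x²) = √(0.003688² + 0.01078² × 45.7²) = 0.4927; v_R² = 0.0001162.
t = (0.4927 − 0.003688)/0.0001162 = 4210 days.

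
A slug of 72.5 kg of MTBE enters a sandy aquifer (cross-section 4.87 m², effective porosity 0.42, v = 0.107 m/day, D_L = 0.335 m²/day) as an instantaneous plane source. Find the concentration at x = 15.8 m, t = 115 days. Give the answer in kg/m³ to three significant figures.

1.49 kg/m³

For an instantaneous plane source, C(x,t) = M/(n_e·A·√(4πDt)) · exp(−(x−vt)²/(4Dt)), with n_e·A the pore (flow) area.
Plume center vt = 0.107 × 115 = 12.305 m, so the well at 15.8 m is 3.495 m downgradient of the peak.
√(4πDt) = 22.00 m, giving peak height M/(n_e·A·√(4πDt)) = 72.5/(0.42 × 4.87 × 22.00) = 1.611 kg/m³.
(x−vt)²/(4Dt) = (3.495)²/(4 × 0.335 × 115) = 0.07927; exp(−0.07927) = 0.9238.
C = 1.611 × 0.9238 = 1.49 kg/m³.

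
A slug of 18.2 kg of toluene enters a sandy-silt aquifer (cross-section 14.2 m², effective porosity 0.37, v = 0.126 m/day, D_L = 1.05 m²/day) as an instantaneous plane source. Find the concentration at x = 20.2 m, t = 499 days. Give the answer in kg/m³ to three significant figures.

0.0179 kg/m³

For an instantaneous plane source, C(x,t) = M/(n_e·A·√(4πDt)) · exp(−(x−vt)²/(4Dt)), with n_e·A the pore (flow) area.
Plume center vt = 0.126 × 499 = 62.874 m, so the well at 20.2 m is 42.674 m upgradient of the peak.
√(4πDt) = 81.14 m, giving peak height M/(n_e·A·√(4πDt)) = 18.2/(0.37 × 14.2 × 81.14) = 0.04269 kg/m³.
(x−vt)²/(4Dt) = (-42.674)²/(4 × 1.05 × 499) = 0.8689; exp(−0.8689) = 0.4194.
C = 0.04269 × 0.4194 = 0.0179 kg/m³.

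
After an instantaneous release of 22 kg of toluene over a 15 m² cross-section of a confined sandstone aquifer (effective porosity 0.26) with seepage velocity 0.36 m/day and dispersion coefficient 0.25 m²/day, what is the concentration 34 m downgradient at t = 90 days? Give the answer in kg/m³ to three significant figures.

0.326 kg/m³

For an instantaneous plane source, C(x,t) = M/(n_e·A·√(4πDt)) · exp(−(x−vt)²/(4Dt)), with n_e·A the pore (flow) area.
Plume center vt = 0.36 × 90 = 32.4 m, so the well at 34 m is 1.6 m downgradient of the peak.
√(4πDt) = 16.81 m, giving peak height M/(n_e·A·√(4πDt)) = 22/(0.26 × 15 × 16.81) = 0.3356 kg/m³.
(x−vt)²/(4Dt) = (1.6)²/(4 × 0.25 × 90) = 0.02844; exp(−0.02844) = 0.9720.
C = 0.3356 × 0.9720 = 0.326 kg/m³.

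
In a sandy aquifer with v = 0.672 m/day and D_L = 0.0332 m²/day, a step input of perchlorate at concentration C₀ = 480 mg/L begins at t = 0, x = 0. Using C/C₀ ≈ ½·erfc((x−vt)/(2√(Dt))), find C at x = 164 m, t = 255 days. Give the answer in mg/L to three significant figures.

For a continuous step input, C/C₀ ≈ ½·erfc((x−vt)/(2√(Dt))).
vt = 0.672 × 255 = 171.36 m and 2√(Dt) = 2√(0.0332 × 255) = 5.819 m.
Argument (x−vt)/(2√(Dt)) = (164 − 171.36)/5.819 = -1.265; ½·erfc(-1.265) = 0.9632.
C = 480 × 0.9632 = 462 mg/L.

462 mg/L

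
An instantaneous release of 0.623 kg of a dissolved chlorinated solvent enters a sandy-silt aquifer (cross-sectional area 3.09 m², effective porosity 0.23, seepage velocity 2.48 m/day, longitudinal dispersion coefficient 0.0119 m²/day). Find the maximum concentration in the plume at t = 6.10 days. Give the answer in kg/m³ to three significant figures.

0.918 kg/m³

The peak of an instantaneous 1D plume sits at x = vt; there the Gaussian factor is 1 and C_max = M/(n_e·A·√(4πDt)), where n_e·A is the pore area the mass is dissolved in.
√(4πDt) = √(4π × 0.0119 × 6.10) = 0.9551 m, so C_max = 0.623/(0.23 × 3.09 × 0.9551) = 0.918 kg/m³.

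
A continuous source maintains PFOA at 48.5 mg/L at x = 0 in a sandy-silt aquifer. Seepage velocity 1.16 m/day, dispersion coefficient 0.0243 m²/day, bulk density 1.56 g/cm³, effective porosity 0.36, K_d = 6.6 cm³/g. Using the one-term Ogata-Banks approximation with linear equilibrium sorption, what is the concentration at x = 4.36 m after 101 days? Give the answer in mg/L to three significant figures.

7.85 mg/L

Retardation factor R = 1 + ρ_b·K_d/n = 1 + 1.56 × 6.6/0.36 = 29.60.
Sorption retards both mechanisms: v_R = v/R = 0.03919 m/day, D_R = D/R = 0.0008209 m²/day.
v_R·t = 0.03919 × 101 = 3.95819 m; 2√(D_R t) = 0.5759 m; argument = (4.36 − 3.95819)/0.5759 = 0.6977.
C = C₀ × ½·erfc(0.6977) = 48.5 × 0.1619 = 7.85 mg/L.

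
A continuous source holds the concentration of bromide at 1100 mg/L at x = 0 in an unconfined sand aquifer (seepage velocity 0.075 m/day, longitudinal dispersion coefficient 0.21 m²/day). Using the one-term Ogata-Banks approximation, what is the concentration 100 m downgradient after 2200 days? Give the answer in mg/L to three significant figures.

1080 mg/L

For a continuous step input, C/C₀ ≈ ½·erfc((x−vt)/(2√(Dt))).
vt = 0.075 × 2200 = 165 m and 2√(Dt) = 2√(0.21 × 2200) = 42.99 m.
Argument (x−vt)/(2√(Dt)) = (100 − 165)/42.99 = -1.512; ½·erfc(-1.512) = 0.9838.
C = 1100 × 0.9838 = 1080 mg/L.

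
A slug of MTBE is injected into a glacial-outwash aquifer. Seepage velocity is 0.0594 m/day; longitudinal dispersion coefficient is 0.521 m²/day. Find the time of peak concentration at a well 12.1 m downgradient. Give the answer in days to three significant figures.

For the 1D instantaneous-source solution, setting ∂C/∂t = 0 at fixed x gives v²t² + 2Dt − x² = 0, so t = (√(D² + v²x²) − D)/v².
√(D² + v²x²) = √(0.521² + 0.0594² × 12.1²) = 0.8877; v² = 0.00352836.
t = (0.8877 − 0.521)/0.00352836 = 104 days (vs. the pure-advection estimate x/v = 204 d).

104 days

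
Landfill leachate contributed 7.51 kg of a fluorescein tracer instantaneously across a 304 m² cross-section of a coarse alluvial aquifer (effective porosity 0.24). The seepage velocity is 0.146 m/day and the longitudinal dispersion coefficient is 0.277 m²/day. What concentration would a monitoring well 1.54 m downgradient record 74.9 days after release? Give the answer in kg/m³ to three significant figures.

0.00220 kg/m³

For an instantaneous plane source, C(x,t) = M/(n_e·A·√(4πDt)) · exp(−(x−vt)²/(4Dt)), with n_e·A the pore (flow) area.
Plume center vt = 0.146 × 74.9 = 10.9354 m, so the well at 1.54 m is 9.3954 m upgradient of the peak.
√(4πDt) = 16.15 m, giving peak height M/(n_e·A·√(4πDt)) = 7.51/(0.24 × 304 × 16.15) = 0.006374 kg/m³.
(x−vt)²/(4Dt) = (-9.3954)²/(4 × 0.277 × 74.9) = 1.064; exp(−1.064) = 0.3451.
C = 0.006374 × 0.3451 = 0.00220 kg/m³.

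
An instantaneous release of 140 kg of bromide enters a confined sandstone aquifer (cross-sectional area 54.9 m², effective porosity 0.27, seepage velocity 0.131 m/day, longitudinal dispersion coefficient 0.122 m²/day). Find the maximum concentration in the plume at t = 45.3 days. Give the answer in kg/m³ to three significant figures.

1.13 kg/m³

The peak of an instantaneous 1D plume sits at x = vt; there the Gaussian factor is 1 and C_max = M/(n_e·A·√(4πDt)), where n_e·A is the pore area the mass is dissolved in.
√(4πDt) = √(4π × 0.122 × 45.3) = 8.334 m, so C_max = 140/(0.27 × 54.9 × 8.334) = 1.13 kg/m³.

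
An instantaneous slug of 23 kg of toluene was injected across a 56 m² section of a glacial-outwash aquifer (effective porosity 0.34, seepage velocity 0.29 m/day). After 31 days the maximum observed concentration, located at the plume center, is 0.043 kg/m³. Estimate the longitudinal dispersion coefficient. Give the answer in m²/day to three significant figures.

At the plume center C_max = M/(n_e·A·√(4πDt)), so D = M²/(4πt·(n_e·A·C_max)²).
n_e·A·C_max = 0.34 × 56 × 0.043 = 0.8187 kg/m.
D = 23²/(4π × 31 × 0.8187²) = 2.03 m²/day.

2.03 m²/day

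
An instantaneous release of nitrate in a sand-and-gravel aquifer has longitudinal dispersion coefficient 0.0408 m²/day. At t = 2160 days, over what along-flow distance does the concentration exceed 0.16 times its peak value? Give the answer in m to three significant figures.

50.8 m

The plume is Gaussian with σ = √(2Dt) = √(2 × 0.0408 × 2160) = 13.28 m.
C/C_peak = exp(−Δx²/(2σ²)) = 0.16 ⇒ Δx = σ·√(−2 ln 0.16) = 13.28 × 1.914 = 25.42 m.
Width = 2Δx = 50.8 m.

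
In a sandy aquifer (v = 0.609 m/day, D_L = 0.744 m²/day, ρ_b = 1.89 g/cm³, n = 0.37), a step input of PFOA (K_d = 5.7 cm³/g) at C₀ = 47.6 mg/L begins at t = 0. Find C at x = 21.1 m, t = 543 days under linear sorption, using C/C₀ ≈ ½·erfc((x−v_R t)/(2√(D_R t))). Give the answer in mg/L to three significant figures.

1.21 mg/L

Retardation factor R = 1 + ρ_b·K_d/n = 1 + 1.89 × 5.7/0.37 = 30.12.
Sorption retards both mechanisms: v_R = v/R = 0.02022 m/day, D_R = D/R = 0.02470 m²/day.
v_R·t = 0.02022 × 543 = 10.97946 m; 2√(D_R t) = 7.325 m; argument = (21.1 − 10.97946)/7.325 = 1.382.
C = C₀ × ½·erfc(1.382) = 47.6 × 0.02532 = 1.21 mg/L.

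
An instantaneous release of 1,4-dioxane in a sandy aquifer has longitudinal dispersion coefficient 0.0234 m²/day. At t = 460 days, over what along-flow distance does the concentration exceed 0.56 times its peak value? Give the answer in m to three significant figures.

9.99 m

The plume is Gaussian with σ = √(2Dt) = √(2 × 0.0234 × 460) = 4.640 m.
C/C_peak = exp(−Δx²/(2σ²)) = 0.56 ⇒ Δx = σ·√(−2 ln 0.56) = 4.640 × 1.077 = 4.997 m.
Width = 2Δx = 9.99 m.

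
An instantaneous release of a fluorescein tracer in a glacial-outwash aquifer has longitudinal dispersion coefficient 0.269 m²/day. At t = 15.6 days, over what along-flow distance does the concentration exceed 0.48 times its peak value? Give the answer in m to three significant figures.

The plume is Gaussian with σ = √(2Dt) = √(2 × 0.269 × 15.6) = 2.897 m.
C/C_peak = exp(−Δx²/(2σ²)) = 0.48 ⇒ Δx = σ·√(−2 ln 0.48) = 2.897 × 1.212 = 3.511 m.
Width = 2Δx = 7.02 m.

7.02 m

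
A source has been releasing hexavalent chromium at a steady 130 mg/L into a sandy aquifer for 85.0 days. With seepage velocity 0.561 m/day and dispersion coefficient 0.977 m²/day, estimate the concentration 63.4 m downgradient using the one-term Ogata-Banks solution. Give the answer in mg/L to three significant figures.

14.5 mg/L

For a continuous step input, C/C₀ ≈ ½·erfc((x−vt)/(2√(Dt))).
vt = 0.561 × 85.0 = 47.685 m and 2√(Dt) = 2√(0.977 × 85.0) = 18.23 m.
Argument (x−vt)/(2√(Dt)) = (63.4 − 47.685)/18.23 = 0.8620; ½·erfc(0.8620) = 0.1114.
C = 130 × 0.1114 = 14.5 mg/L.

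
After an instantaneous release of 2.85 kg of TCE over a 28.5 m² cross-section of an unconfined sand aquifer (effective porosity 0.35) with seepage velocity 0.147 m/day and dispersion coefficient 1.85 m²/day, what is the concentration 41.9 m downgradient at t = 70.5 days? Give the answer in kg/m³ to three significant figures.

For an instantaneous plane source, C(x,t) = M/(n_e·A·√(4πDt)) · exp(−(x−vt)²/(4Dt)), with n_e·A the pore (flow) area.
Plume center vt = 0.147 × 70.5 = 10.3635 m, so the well at 41.9 m is 31.5365 m downgradient of the peak.
√(4πDt) = 40.48 m, giving peak height M/(n_e·A·√(4πDt)) = 2.85/(0.35 × 28.5 × 40.48) = 0.007058 kg/m³.
(x−vt)²/(4Dt) = (31.5365)²/(4 × 1.85 × 70.5) = 1.906; exp(−1.906) = 0.1487.
C = 0.007058 × 0.1487 = 0.00105 kg/m³.

0.00105 kg/m³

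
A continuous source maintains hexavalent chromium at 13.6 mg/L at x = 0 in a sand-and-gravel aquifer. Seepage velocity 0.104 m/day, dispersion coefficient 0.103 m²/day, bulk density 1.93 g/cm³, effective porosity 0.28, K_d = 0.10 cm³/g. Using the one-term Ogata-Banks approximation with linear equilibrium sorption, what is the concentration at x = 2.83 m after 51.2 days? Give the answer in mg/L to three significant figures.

Retardation factor R = 1 + ρ_b·K_d/n = 1 + 1.93 × 0.10/0.28 = 1.689.
Sorption retards both mechanisms: v_R = v/R = 0.06157 m/day, D_R = D/R = 0.06098 m²/day.
v_R·t = 0.06157 × 51.2 = 3.152384 m; 2√(D_R t) = 3.534 m; argument = (2.83 − 3.152384)/3.534 = -0.09122.
C = C₀ × ½·erfc(-0.09122) = 13.6 × 0.5513 = 7.50 mg/L.

7.50 mg/L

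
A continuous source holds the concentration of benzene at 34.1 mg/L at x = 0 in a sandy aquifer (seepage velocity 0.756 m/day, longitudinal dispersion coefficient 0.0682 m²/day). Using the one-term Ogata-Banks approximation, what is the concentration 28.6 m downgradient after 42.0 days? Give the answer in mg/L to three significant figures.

30.9 mg/L

For a continuous step input, C/C₀ ≈ ½·erfc((x−vt)/(2√(Dt))).
vt = 0.756 × 42.0 = 31.752 m and 2√(Dt) = 2√(0.0682 × 42.0) = 3.385 m.
Argument (x−vt)/(2√(Dt)) = (28.6 − 31.752)/3.385 = -0.9312; ½·erfc(-0.9312) = 0.9061.
C = 34.1 × 0.9061 = 30.9 mg/L.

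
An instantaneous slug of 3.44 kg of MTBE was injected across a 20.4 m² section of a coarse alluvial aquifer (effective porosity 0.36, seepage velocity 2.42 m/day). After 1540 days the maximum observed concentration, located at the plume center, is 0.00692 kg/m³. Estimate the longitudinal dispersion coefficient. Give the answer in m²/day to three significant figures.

At the plume center C_max = M/(n_e·A·√(4πDt)), so D = M²/(4πt·(n_e·A·C_max)²).
n_e·A·C_max = 0.36 × 20.4 × 0.00692 = 0.05082 kg/m.
D = 3.44²/(4π × 1540 × 0.05082²) = 0.237 m²/day.

0.237 m²/day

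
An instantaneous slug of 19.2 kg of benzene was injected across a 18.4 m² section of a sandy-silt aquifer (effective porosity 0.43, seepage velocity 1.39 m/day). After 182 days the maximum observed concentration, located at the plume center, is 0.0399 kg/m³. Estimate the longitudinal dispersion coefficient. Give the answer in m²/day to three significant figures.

1.62 m²/day

At the plume center C_max = M/(n_e·A·√(4πDt)), so D = M²/(4πt·(n_e·A·C_max)²).
n_e·A·C_max = 0.43 × 18.4 × 0.0399 = 0.3157 kg/m.
D = 19.2²/(4π × 182 × 0.3157²) = 1.62 m²/day.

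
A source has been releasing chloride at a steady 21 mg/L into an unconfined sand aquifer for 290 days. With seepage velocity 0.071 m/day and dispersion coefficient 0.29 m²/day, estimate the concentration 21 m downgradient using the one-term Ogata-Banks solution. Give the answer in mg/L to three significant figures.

For a continuous step input, C/C₀ ≈ ½·erfc((x−vt)/(2√(Dt))).
vt = 0.071 × 290 = 20.59 m and 2√(Dt) = 2√(0.29 × 290) = 18.34 m.
Argument (x−vt)/(2√(Dt)) = (21 − 20.59)/18.34 = 0.02236; ½·erfc(0.02236) = 0.4874.
C = 21 × 0.4874 = 10.2 mg/L.

10.2 mg/L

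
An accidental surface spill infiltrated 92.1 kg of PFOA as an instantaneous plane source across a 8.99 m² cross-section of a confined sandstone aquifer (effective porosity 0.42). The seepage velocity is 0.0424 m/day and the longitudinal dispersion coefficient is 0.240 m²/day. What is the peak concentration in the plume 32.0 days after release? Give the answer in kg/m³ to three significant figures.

The peak of an instantaneous 1D plume sits at x = vt; there the Gaussian factor is 1 and C_max = M/(n_e·A·√(4πDt)), where n_e·A is the pore area the mass is dissolved in.
√(4πDt) = √(4π × 0.240 × 32.0) = 9.824 m, so C_max = 92.1/(0.42 × 8.99 × 9.824) = 2.48 kg/m³.

2.48 kg/m³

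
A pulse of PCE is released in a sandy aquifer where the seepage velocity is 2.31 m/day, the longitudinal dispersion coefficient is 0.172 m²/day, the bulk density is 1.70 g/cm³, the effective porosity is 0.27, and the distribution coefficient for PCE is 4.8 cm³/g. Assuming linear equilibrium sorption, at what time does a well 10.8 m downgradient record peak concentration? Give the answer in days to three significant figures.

145 days

Retardation factor R = 1 + ρ_b·K_d/n = 1 + 1.70 × 4.8/0.27 = 31.22.
Sorption retards both mechanisms: v_R = v/R = 0.07399 m/day, D_R = D/R = 0.005509 m²/day.
Peak time from v_R²t² + 2D_R t − x² = 0: t = (√(D_R² + v_R²x²) − D_R)/v_R².
√(D_R² + v_R²x²) = √(0.005509² + 0.07399² × 10.8²) = 0.7991; v_R² = 0.005475.
t = (0.7991 − 0.005509)/0.005475 = 145 days.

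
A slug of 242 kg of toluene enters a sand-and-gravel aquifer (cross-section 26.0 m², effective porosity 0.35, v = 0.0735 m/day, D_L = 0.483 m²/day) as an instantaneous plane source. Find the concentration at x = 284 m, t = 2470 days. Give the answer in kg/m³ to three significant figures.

0.0241 kg/m³

For an instantaneous plane source, C(x,t) = M/(n_e·A·√(4πDt)) · exp(−(x−vt)²/(4Dt)), with n_e·A the pore (flow) area.
Plume center vt = 0.0735 × 2470 = 181.545 m, so the well at 284 m is 102.455 m downgradient of the peak.
√(4πDt) = 122.4 m, giving peak height M/(n_e·A·√(4πDt)) = 242/(0.35 × 26.0 × 122.4) = 0.2173 kg/m³.
(x−vt)²/(4Dt) = (102.455)²/(4 × 0.483 × 2470) = 2.200; exp(−2.200) = 0.1108.
C = 0.2173 × 0.1108 = 0.0241 kg/m³.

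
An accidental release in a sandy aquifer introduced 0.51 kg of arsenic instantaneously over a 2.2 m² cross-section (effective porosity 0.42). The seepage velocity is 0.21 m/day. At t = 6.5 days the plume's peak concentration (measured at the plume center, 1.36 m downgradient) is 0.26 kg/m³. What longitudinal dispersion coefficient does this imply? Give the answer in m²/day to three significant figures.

At the plume center C_max = M/(n_e·A·√(4πDt)), so D = M²/(4πt·(n_e·A·C_max)²).
n_e·A·C_max = 0.42 × 2.2 × 0.26 = 0.2402 kg/m.
D = 0.51²/(4π × 6.5 × 0.2402²) = 0.0552 m²/day.

0.0552 m²/day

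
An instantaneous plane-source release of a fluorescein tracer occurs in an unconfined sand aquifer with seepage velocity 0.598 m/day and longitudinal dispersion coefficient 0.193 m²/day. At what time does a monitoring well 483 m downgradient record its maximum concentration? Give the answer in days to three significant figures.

For the 1D instantaneous-source solution, setting ∂C/∂t = 0 at fixed x gives v²t² + 2Dt − x² = 0, so t = (√(D² + v²x²) − D)/v².
√(D² + v²x²) = √(0.193² + 0.598² × 483²) = 288.8; v² = 0.357604.
t = (288.8 − 0.193)/0.357604 = 807 days (vs. the pure-advection estimate x/v = 808 d).

807 days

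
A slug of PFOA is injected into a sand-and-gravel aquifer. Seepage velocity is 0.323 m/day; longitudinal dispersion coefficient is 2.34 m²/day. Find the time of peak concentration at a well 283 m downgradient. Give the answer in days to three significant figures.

854 days

For the 1D instantaneous-source solution, setting ∂C/∂t = 0 at fixed x gives v²t² + 2Dt − x² = 0, so t = (√(D² + v²x²) − D)/v².
√(D² + v²x²) = √(2.34² + 0.323² × 283²) = 91.44; v² = 0.104329.
t = (91.44 − 2.34)/0.104329 = 854 days (vs. the pure-advection estimate x/v = 876 d).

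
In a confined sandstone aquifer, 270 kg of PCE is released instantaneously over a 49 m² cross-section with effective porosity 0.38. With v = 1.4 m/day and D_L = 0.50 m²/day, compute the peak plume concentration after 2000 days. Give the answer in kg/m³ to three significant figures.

0.129 kg/m³

The peak of an instantaneous 1D plume sits at x = vt; there the Gaussian factor is 1 and C_max = M/(n_e·A·√(4πDt)), where n_e·A is the pore area the mass is dissolved in.
√(4πDt) = √(4π × 0.50 × 2000) = 112.1 m, so C_max = 270/(0.38 × 49 × 112.1) = 0.129 kg/m³.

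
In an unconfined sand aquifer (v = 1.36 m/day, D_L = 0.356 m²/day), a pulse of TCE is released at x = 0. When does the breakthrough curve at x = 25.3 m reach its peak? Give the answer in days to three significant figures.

For the 1D instantaneous-source solution, setting ∂C/∂t = 0 at fixed x gives v²t² + 2Dt − x² = 0, so t = (√(D² + v²x²) − D)/v².
√(D² + v²x²) = √(0.356² + 1.36² × 25.3²) = 34.41; v² = 1.8496.
t = (34.41 − 0.356)/1.8496 = 18.4 days (vs. the pure-advection estimate x/v = 18.6 d).

18.4 days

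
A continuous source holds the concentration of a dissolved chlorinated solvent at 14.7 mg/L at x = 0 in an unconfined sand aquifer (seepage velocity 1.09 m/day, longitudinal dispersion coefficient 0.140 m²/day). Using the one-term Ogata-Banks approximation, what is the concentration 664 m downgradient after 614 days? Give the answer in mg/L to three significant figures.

For a continuous step input, C/C₀ ≈ ½·erfc((x−vt)/(2√(Dt))).
vt = 1.09 × 614 = 669.26 m and 2√(Dt) = 2√(0.140 × 614) = 18.54 m.
Argument (x−vt)/(2√(Dt)) = (664 − 669.26)/18.54 = -0.2837; ½·erfc(-0.2837) = 0.6559.
C = 14.7 × 0.6559 = 9.64 mg/L.

9.64 mg/L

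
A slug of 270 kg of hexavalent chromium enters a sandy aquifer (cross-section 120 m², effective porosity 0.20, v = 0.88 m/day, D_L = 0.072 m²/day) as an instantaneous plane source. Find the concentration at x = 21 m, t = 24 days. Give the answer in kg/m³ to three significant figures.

2.41 kg/m³

For an instantaneous plane source, C(x,t) = M/(n_e·A·√(4πDt)) · exp(−(x−vt)²/(4Dt)), with n_e·A the pore (flow) area.
Plume center vt = 0.88 × 24 = 21.12 m, so the well at 21 m is 0.12 m upgradient of the peak.
√(4πDt) = 4.660 m, giving peak height M/(n_e·A·√(4πDt)) = 270/(0.20 × 120 × 4.660) = 2.414 kg/m³.
(x−vt)²/(4Dt) = (-0.12)²/(4 × 0.072 × 24) = 0.002083; exp(−0.002083) = 0.9979.
C = 2.414 × 0.9979 = 2.41 kg/m³.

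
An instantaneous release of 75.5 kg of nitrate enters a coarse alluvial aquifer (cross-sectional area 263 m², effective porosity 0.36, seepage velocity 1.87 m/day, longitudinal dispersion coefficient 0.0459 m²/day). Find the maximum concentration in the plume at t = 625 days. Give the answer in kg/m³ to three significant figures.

The peak of an instantaneous 1D plume sits at x = vt; there the Gaussian factor is 1 and C_max = M/(n_e·A·√(4πDt)), where n_e·A is the pore area the mass is dissolved in.
√(4πDt) = √(4π × 0.0459 × 625) = 18.99 m, so C_max = 75.5/(0.36 × 263 × 18.99) = 0.0420 kg/m³.

0.0420 kg/m³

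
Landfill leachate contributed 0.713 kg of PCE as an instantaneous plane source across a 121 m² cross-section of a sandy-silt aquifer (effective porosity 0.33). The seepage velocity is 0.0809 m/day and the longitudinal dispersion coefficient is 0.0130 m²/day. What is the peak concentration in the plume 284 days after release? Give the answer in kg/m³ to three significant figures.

The peak of an instantaneous 1D plume sits at x = vt; there the Gaussian factor is 1 and C_max = M/(n_e·A·√(4πDt)), where n_e·A is the pore area the mass is dissolved in.
√(4πDt) = √(4π × 0.0130 × 284) = 6.811 m, so C_max = 0.713/(0.33 × 121 × 6.811) = 0.00262 kg/m³.

0.00262 kg/m³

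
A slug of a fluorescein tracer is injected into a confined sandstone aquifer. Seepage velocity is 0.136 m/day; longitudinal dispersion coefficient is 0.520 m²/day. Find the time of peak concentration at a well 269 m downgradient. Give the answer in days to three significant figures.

1950 days

For the 1D instantaneous-source solution, setting ∂C/∂t = 0 at fixed x gives v²t² + 2Dt − x² = 0, so t = (√(D² + v²x²) − D)/v².
√(D² + v²x²) = √(0.520² + 0.136² × 269²) = 36.59; v² = 0.018496.
t = (36.59 − 0.520)/0.018496 = 1950 days (vs. the pure-advection estimate x/v = 1980 d).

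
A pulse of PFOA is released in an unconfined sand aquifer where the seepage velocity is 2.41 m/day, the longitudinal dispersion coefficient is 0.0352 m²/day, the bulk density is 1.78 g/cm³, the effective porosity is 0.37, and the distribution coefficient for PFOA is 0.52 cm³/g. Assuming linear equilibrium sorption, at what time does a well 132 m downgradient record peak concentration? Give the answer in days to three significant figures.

192 days

Retardation factor R = 1 + ρ_b·K_d/n = 1 + 1.78 × 0.52/0.37 = 3.502.
Sorption retards both mechanisms: v_R = v/R = 0.6882 m/day, D_R = D/R = 0.01005 m²/day.
Peak time from v_R²t² + 2D_R t − x² = 0: t = (√(D_R² + v_R²x²) − D_R)/v_R².
√(D_R² + v_R²x²) = √(0.01005² + 0.6882² × 132²) = 90.84; v_R² = 0.4736.
t = (90.84 − 0.01005)/0.4736 = 192 days.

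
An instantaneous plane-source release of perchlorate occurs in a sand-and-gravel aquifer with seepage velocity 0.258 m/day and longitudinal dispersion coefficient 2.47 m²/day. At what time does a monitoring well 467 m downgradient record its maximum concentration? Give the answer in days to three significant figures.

For the 1D instantaneous-source solution, setting ∂C/∂t = 0 at fixed x gives v²t² + 2Dt − x² = 0, so t = (√(D² + v²x²) − D)/v².
√(D² + v²x²) = √(2.47² + 0.258² × 467²) = 120.5; v² = 0.066564.
t = (120.5 − 2.47)/0.066564 = 1770 days (vs. the pure-advection estimate x/v = 1810 d).

1770 days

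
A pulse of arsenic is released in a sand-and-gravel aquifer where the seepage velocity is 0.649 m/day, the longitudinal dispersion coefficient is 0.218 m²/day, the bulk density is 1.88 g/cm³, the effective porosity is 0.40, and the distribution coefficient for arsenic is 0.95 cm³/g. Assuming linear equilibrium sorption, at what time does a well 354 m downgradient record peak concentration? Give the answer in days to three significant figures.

Retardation factor R = 1 + ρ_b·K_d/n = 1 + 1.88 × 0.95/0.40 = 5.465.
Sorption retards both mechanisms: v_R = v/R = 0.1188 m/day, D_R = D/R = 0.03989 m²/day.
Peak time from v_R²t² + 2D_R t − x² = 0: t = (√(D_R² + v_R²x²) − D_R)/v_R².
√(D_R² + v_R²x²) = √(0.03989² + 0.1188² × 354²) = 42.06; v_R² = 0.01411.
t = (42.06 − 0.03989)/0.01411 = 2980 days.

2980 days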